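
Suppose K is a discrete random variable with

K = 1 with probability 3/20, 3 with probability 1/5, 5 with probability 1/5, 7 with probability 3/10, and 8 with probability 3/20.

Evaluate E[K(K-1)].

26.2

E[K(K-1)] = Σ k(k-1)·P(K=k)
 = 0·3/20 + 6·1/5 + 20·1/5 + 42·3/10 + 56·3/20
 = 0 + 6/5 + 4 + 63/5 + 42/5
 = 131/5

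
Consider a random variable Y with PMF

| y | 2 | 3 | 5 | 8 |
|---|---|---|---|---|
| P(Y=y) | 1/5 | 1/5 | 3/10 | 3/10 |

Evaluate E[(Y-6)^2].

E[(Y-6)^2] = Σ (y-6)^2·P(Y=y)
 = 16·1/5 + 9·1/5 + 1·3/10 + 4·3/10
 = 16/5 + 9/5 + 3/10 + 6/5
 = 13/2

6.5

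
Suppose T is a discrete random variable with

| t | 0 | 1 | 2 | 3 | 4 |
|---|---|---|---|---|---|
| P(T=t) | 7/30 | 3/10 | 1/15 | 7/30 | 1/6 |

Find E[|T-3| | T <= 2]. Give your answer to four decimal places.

P(T <= 2) = 7/30 + 3/10 + 1/15 = 3/5.
E[|T-3| | T <= 2] = [3·7/30 + 2·3/10 + 1·1/15] / (3/5)
 = 41/30 / (3/5)
 = 41/18

2.2778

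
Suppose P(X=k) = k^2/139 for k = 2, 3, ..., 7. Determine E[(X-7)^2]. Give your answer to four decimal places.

3.7698

E[(X-7)^2] = Σ (x-7)^2·P(X=x)
 = 25·4/139 + 16·9/139 + 9·16/139 + 4·25/139 + 1·36/139 + 0·49/139
 = 100/139 + 144/139 + 144/139 + 100/139 + 36/139 + 0
 = 524/139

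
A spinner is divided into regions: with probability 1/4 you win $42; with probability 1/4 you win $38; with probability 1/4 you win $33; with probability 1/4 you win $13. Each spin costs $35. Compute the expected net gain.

E[payout] = 42·1/4 + 38·1/4 + 33·1/4 + 13·1/4
 = 21/2 + 19/2 + 33/4 + 13/4
 = 63/2
Net = 63/2 - 35 = -7/2

-3.5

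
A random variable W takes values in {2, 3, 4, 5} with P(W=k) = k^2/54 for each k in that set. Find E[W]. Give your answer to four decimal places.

E[W] = Σ w·P(W=w)
 = 2·2/27 + 3·1/6 + 4·8/27 + 5·25/54
 = 4/27 + 1/2 + 32/27 + 125/54
 = 112/27

4.1481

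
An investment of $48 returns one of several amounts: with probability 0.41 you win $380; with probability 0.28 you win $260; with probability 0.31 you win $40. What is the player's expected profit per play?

193

E[payout] = 380·0.41 + 260·0.28 + 40·0.31
 = 155.8 + 72.8 + 12.4
 = 241
Net = 241 - 48 = 193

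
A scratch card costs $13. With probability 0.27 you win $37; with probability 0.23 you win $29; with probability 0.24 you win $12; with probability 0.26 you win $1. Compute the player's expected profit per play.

E[payout] = 37·0.27 + 29·0.23 + 12·0.24 + 1·0.26
 = 9.99 + 6.67 + 2.88 + 0.26
 = 19.8
Net = 19.8 - 13 = 6.8

6.8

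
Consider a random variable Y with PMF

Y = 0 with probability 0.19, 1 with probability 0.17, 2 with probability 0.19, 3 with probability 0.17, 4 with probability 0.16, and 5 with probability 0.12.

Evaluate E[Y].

E[Y] = Σ y·P(Y=y)
 = 0·0.19 + 1·0.17 + 2·0.19 + 3·0.17 + 4·0.16 + 5·0.12
 = 0 + 0.17 + 0.38 + 0.51 + 0.64 + 0.6
 = 2.3

2.3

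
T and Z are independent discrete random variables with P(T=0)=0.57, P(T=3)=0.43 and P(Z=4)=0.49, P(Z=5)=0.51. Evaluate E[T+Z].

5.8

E[T+Z] = Σ_t Σ_z (t+z) · P(T=t)P(Z=z)
 = 4·0.2793 + 5·0.2907 + 7·0.2107 + 8·0.2193
 = 1.1172 + 1.4535 + 1.4749 + 1.7544
 = 5.8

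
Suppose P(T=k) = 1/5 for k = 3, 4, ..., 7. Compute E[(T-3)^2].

E[(T-3)^2] = Σ (t-3)^2·P(T=t)
 = 0·1/5 + 1·1/5 + 4·1/5 + 9·1/5 + 16·1/5
 = 0 + 1/5 + 4/5 + 9/5 + 16/5
 = 6

6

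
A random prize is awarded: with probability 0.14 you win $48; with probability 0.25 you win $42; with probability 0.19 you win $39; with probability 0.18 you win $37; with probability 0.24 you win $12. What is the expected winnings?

34.17

E[payout] = 48·0.14 + 42·0.25 + 39·0.19 + 37·0.18 + 12·0.24
 = 6.72 + 10.5 + 7.41 + 6.66 + 2.88
 = 34.17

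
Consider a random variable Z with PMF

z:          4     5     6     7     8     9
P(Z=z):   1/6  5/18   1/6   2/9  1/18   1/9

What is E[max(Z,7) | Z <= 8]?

P(Z <= 8) = 1/6 + 5/18 + 1/6 + 2/9 + 1/18 = 8/9.
E[max(Z,7) | Z <= 8] = [7·1/6 + 7·5/18 + 7·1/6 + 7·2/9 + 8·1/18] / (8/9)
 = 113/18 / (8/9)
 = 113/16

7.0625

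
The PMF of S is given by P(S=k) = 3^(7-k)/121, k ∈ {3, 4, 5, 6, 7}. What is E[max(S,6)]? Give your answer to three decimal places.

6.008

E[max(S,6)] = Σ max(s,6)·P(S=s)
 = 6·81/121 + 6·27/121 + 6·9/121 + 6·3/121 + 7·1/121
 = 486/121 + 162/121 + 54/121 + 18/121 + 7/121
 = 727/121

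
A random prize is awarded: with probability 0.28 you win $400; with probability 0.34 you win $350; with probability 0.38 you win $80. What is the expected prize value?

E[payout] = 400·0.28 + 350·0.34 + 80·0.38
 = 112 + 119 + 30.4
 = 261.4

261.4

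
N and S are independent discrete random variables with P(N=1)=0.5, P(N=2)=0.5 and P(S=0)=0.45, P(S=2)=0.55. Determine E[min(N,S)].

0.825

E[min(N,S)] = Σ_n Σ_s min(n,s) · P(N=n)P(S=s)
 = 0·0.225 + 1·0.275 + 0·0.225 + 2·0.275
 = 0 + 0.275 + 0 + 0.55
 = 0.825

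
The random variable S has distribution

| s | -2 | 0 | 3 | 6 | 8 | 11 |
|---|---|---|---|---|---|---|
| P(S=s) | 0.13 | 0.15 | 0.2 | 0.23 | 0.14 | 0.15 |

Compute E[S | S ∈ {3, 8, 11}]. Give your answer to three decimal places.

6.878

P(S ∈ {3, 8, 11}) = 0.2 + 0.14 + 0.15 = 0.49.
E[S | S ∈ {3, 8, 11}] = [3·0.2 + 8·0.14 + 11·0.15] / 0.49
 = 3.37 / 0.49
 = 337/49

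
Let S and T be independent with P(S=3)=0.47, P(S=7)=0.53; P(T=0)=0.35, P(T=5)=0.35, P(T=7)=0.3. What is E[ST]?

E[ST] = Σ_s Σ_t st · P(S=s)P(T=t)
 = 0·0.1645 + 15·0.1645 + 21·0.141 + 0·0.1855 + 35·0.1855 + 49·0.159
 = 0 + 2.4675 + 2.961 + 0 + 6.4925 + 7.791
 = 19.712

19.712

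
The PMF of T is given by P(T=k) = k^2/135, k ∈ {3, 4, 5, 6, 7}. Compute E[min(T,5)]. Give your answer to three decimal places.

E[min(T,5)] = Σ min(t,5)·P(T=t)
 = 3·1/15 + 4·16/135 + 5·5/27 + 5·4/15 + 5·49/135
 = 1/5 + 64/135 + 25/27 + 4/3 + 49/27
 = 641/135

4.748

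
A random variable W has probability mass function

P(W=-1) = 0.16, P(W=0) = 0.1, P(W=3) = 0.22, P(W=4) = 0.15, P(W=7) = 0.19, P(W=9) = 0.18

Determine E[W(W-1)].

24.38

E[W(W-1)] = Σ w(w-1)·P(W=w)
 = 2·0.16 + 0·0.1 + 6·0.22 + 12·0.15 + 42·0.19 + 72·0.18
 = 0.32 + 0 + 1.32 + 1.8 + 7.98 + 12.96
 = 24.38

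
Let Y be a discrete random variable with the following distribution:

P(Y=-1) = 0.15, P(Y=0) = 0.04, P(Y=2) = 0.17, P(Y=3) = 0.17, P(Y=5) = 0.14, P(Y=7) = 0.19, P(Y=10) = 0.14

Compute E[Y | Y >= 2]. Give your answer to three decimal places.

5.284

P(Y >= 2) = 0.17 + 0.17 + 0.14 + 0.19 + 0.14 = 0.81.
E[Y | Y >= 2] = [2·0.17 + 3·0.17 + 5·0.14 + 7·0.19 + 10·0.14] / 0.81
 = 4.28 / 0.81
 = 428/81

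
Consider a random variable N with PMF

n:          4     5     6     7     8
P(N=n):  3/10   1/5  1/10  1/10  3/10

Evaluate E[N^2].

37.5

E[N^2] = Σ n^2·P(N=n)
 = 16·3/10 + 25·1/5 + 36·1/10 + 49·1/10 + 64·3/10
 = 24/5 + 5 + 18/5 + 49/10 + 96/5
 = 75/2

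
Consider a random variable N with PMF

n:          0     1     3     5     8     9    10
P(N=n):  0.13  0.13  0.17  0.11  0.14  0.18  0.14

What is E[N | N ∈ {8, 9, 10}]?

P(N ∈ {8, 9, 10}) = 0.14 + 0.18 + 0.14 = 0.46.
E[N | N ∈ {8, 9, 10}] = [8·0.14 + 9·0.18 + 10·0.14] / 0.46
 = 4.14 / 0.46
 = 9

9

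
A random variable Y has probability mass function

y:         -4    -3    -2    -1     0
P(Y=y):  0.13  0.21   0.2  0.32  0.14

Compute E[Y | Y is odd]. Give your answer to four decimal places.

P(Y is odd) = 0.21 + 0.32 = 0.53.
E[Y | Y is odd] = [(-3)·0.21 + (-1)·0.32] / 0.53
 = -0.95 / 0.53
 = -95/53

-1.7925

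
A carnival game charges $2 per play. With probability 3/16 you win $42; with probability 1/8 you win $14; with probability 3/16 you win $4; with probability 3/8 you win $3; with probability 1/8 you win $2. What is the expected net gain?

9.75

E[payout] = 42·3/16 + 14·1/8 + 4·3/16 + 3·3/8 + 2·1/8
 = 63/8 + 7/4 + 3/4 + 9/8 + 1/4
 = 47/4
Net = 47/4 - 2 = 39/4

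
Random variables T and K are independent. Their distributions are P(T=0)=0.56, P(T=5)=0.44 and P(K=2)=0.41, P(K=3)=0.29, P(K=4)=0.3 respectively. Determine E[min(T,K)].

E[min(T,K)] = Σ_t Σ_k min(t,k) · P(T=t)P(K=k)
 = 0·0.2296 + 0·0.1624 + 0·0.168 + 2·0.1804 + 3·0.1276 + 4·0.132
 = 0 + 0 + 0 + 0.3608 + 0.3828 + 0.528
 = 1.2716

1.2716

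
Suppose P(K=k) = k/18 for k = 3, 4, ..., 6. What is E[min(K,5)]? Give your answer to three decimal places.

4.444

E[min(K,5)] = Σ min(k,5)·P(K=k)
 = 3·1/6 + 4·2/9 + 5·5/18 + 5·1/3
 = 1/2 + 8/9 + 25/18 + 5/3
 = 40/9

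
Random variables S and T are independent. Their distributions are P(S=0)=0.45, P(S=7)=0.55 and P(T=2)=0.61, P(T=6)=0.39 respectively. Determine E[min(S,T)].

E[min(S,T)] = Σ_s Σ_t min(s,t) · P(S=s)P(T=t)
 = 0·0.2745 + 0·0.1755 + 2·0.3355 + 6·0.2145
 = 0 + 0 + 0.671 + 1.287
 = 1.958

1.958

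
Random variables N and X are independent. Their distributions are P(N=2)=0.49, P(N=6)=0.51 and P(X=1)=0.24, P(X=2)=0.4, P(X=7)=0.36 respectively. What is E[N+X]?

E[N+X] = Σ_n Σ_x (n+x) · P(N=n)P(X=x)
 = 3·0.1176 + 4·0.196 + 9·0.1764 + 7·0.1224 + 8·0.204 + 13·0.1836
 = 0.3528 + 0.784 + 1.5876 + 0.8568 + 1.632 + 2.3868
 = 7.6

7.6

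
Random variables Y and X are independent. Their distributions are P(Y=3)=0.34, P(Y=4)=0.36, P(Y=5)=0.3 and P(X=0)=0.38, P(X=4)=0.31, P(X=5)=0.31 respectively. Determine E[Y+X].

6.75

E[Y+X] = Σ_y Σ_x (y+x) · P(Y=y)P(X=x)
 = 3·0.1292 + 7·0.1054 + 8·0.1054 + 4·0.1368 + 8·0.1116 + 9·0.1116 + 5·0.114 + 9·0.093 + 10·0.093
 = 0.3876 + 0.7378 + 0.8432 + 0.5472 + 0.8928 + 1.0044 + 0.57 + 0.837 + 0.93
 = 6.75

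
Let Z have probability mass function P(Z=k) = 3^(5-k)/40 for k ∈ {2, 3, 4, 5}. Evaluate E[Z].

2.45

E[Z] = Σ z·P(Z=z)
 = 2·27/40 + 3·9/40 + 4·3/40 + 5·1/40
 = 27/20 + 27/40 + 3/10 + 1/8
 = 49/20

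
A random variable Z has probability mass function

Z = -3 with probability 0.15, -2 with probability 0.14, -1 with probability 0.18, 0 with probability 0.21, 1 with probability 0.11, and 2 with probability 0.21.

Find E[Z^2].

3.04

E[Z^2] = Σ z^2·P(Z=z)
 = 9·0.15 + 4·0.14 + 1·0.18 + 0·0.21 + 1·0.11 + 4·0.21
 = 1.35 + 0.56 + 0.18 + 0 + 0.11 + 0.84
 = 3.04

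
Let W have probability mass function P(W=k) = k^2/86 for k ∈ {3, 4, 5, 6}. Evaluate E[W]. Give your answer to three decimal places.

E[W] = Σ w·P(W=w)
 = 3·9/86 + 4·8/43 + 5·25/86 + 6·18/43
 = 27/86 + 32/43 + 125/86 + 108/43
 = 216/43

5.023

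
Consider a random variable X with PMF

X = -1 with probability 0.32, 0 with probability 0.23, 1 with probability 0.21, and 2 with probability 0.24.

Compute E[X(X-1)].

E[X(X-1)] = Σ x(x-1)·P(X=x)
 = 2·0.32 + 0·0.23 + 0·0.21 + 2·0.24
 = 0.64 + 0 + 0 + 0.48
 = 1.12

1.12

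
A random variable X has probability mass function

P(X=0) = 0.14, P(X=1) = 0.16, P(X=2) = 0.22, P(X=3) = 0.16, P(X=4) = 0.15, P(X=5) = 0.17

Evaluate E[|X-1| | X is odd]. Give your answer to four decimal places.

P(X is odd) = 0.16 + 0.16 + 0.17 = 0.49.
E[|X-1| | X is odd] = [0·0.16 + 2·0.16 + 4·0.17] / 0.49
 = 1 / 0.49
 = 100/49

2.0408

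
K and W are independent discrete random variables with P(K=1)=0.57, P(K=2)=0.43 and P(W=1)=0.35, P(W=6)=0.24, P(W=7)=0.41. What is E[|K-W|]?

E[|K-W|] = Σ_k Σ_w |k-w| · P(K=k)P(W=w)
 = 0·0.1995 + 5·0.1368 + 6·0.2337 + 1·0.1505 + 4·0.1032 + 5·0.1763
 = 0 + 0.684 + 1.4022 + 0.1505 + 0.4128 + 0.8815
 = 3.531

3.531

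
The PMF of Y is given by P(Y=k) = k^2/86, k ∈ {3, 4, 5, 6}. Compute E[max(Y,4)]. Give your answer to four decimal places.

5.1279

E[max(Y,4)] = Σ max(y,4)·P(Y=y)
 = 4·9/86 + 4·8/43 + 5·25/86 + 6·18/43
 = 18/43 + 32/43 + 125/86 + 108/43
 = 441/86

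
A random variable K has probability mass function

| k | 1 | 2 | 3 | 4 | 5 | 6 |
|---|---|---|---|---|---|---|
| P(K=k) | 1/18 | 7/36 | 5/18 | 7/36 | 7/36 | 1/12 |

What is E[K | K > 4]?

5.3

P(K > 4) = 7/36 + 1/12 = 5/18.
E[K | K > 4] = [5·7/36 + 6·1/12] / (5/18)
 = 53/36 / (5/18)
 = 53/10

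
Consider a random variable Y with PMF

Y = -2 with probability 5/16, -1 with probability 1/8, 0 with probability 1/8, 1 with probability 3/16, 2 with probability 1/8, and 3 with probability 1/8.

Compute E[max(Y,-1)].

E[max(Y,-1)] = Σ max(y,-1)·P(Y=y)
 = (-1)·5/16 + (-1)·1/8 + 0·1/8 + 1·3/16 + 2·1/8 + 3·1/8
 = (-5/16) + (-1/8) + 0 + 3/16 + 1/4 + 3/8
 = 3/8

0.375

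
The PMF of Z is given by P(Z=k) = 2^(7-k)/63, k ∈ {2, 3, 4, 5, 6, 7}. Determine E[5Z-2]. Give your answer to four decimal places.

12.5238

E[5Z-2] = Σ (5z-2)·P(Z=z)
 = 8·32/63 + 13·16/63 + 18·8/63 + 23·4/63 + 28·2/63 + 33·1/63
 = 256/63 + 208/63 + 16/7 + 92/63 + 8/9 + 11/21
 = 263/21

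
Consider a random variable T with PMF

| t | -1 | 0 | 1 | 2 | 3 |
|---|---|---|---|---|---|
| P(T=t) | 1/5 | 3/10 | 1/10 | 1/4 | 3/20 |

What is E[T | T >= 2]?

2.375

P(T >= 2) = 1/4 + 3/20 = 2/5.
E[T | T >= 2] = [2·1/4 + 3·3/20] / (2/5)
 = 19/20 / (2/5)
 = 19/8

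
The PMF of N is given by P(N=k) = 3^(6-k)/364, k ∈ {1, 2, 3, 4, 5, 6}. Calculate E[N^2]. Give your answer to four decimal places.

2.9258

E[N^2] = Σ n^2·P(N=n)
 = 1·243/364 + 4·81/364 + 9·27/364 + 16·9/364 + 25·3/364 + 36·1/364
 = 243/364 + 81/91 + 243/364 + 36/91 + 75/364 + 9/91
 = 1065/364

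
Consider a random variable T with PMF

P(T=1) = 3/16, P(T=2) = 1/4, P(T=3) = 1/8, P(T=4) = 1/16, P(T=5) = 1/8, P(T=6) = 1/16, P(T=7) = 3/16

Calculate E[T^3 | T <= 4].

P(T <= 4) = 3/16 + 1/4 + 1/8 + 1/16 = 5/8.
E[T^3 | T <= 4] = [1·3/16 + 8·1/4 + 27·1/8 + 64·1/16] / (5/8)
 = 153/16 / (5/8)
 = 153/10

15.3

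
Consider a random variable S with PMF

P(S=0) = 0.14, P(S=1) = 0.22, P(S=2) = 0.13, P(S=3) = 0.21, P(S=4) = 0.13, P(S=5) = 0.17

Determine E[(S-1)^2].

E[(S-1)^2] = Σ (s-1)^2·P(S=s)
 = 1·0.14 + 0·0.22 + 1·0.13 + 4·0.21 + 9·0.13 + 16·0.17
 = 0.14 + 0 + 0.13 + 0.84 + 1.17 + 2.72
 = 5

5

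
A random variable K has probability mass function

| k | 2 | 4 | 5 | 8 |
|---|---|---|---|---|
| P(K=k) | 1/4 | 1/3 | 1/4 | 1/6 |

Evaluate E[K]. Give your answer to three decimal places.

E[K] = Σ k·P(K=k)
 = 2·1/4 + 4·1/3 + 5·1/4 + 8·1/6
 = 1/2 + 4/3 + 5/4 + 4/3
 = 53/12

4.417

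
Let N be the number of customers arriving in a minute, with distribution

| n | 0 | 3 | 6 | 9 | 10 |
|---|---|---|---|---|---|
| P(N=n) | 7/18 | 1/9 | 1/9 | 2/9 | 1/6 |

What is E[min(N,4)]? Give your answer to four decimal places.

2.3333

E[min(N,4)] = Σ min(n,4)·P(N=n)
 = 0·7/18 + 3·1/9 + 4·1/9 + 4·2/9 + 4·1/6
 = 0 + 1/3 + 4/9 + 8/9 + 2/3
 = 7/3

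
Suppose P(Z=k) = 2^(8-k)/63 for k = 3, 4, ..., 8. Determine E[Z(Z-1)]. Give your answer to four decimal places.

12.7619

E[Z(Z-1)] = Σ z(z-1)·P(Z=z)
 = 6·32/63 + 12·16/63 + 20·8/63 + 30·4/63 + 42·2/63 + 56·1/63
 = 64/21 + 64/21 + 160/63 + 40/21 + 4/3 + 8/9
 = 268/21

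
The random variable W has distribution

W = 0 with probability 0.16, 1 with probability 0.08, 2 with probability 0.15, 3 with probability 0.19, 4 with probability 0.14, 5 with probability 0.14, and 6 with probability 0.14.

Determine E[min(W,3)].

E[min(W,3)] = Σ min(w,3)·P(W=w)
 = 0·0.16 + 1·0.08 + 2·0.15 + 3·0.19 + 3·0.14 + 3·0.14 + 3·0.14
 = 0 + 0.08 + 0.3 + 0.57 + 0.42 + 0.42 + 0.42
 = 2.21

2.21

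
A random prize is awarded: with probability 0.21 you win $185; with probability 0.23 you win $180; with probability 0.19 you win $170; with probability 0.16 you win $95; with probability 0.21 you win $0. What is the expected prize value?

127.75

E[payout] = 185·0.21 + 180·0.23 + 170·0.19 + 95·0.16 + 0·0.21
 = 38.85 + 41.4 + 32.3 + 15.2 + 0
 = 127.75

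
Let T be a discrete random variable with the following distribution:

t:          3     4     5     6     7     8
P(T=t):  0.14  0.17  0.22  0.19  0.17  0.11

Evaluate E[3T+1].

E[3T+1] = Σ (3t+1)·P(T=t)
 = 10·0.14 + 13·0.17 + 16·0.22 + 19·0.19 + 22·0.17 + 25·0.11
 = 1.4 + 2.21 + 3.52 + 3.61 + 3.74 + 2.75
 = 17.23

17.23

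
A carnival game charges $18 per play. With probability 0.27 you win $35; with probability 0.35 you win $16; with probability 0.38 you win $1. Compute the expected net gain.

E[payout] = 35·0.27 + 16·0.35 + 1·0.38
 = 9.45 + 5.6 + 0.38
 = 15.43
Net = 15.43 - 18 = -2.57

-2.57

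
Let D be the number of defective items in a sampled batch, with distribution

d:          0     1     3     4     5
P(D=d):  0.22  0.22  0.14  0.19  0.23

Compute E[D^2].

10.27

E[D^2] = Σ d^2·P(D=d)
 = 0·0.22 + 1·0.22 + 9·0.14 + 16·0.19 + 25·0.23
 = 0 + 0.22 + 1.26 + 3.04 + 5.75
 = 10.27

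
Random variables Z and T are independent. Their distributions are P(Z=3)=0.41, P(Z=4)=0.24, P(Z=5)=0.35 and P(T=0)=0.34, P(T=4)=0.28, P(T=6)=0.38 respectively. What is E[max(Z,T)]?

E[max(Z,T)] = Σ_z Σ_t max(z,t) · P(Z=z)P(T=t)
 = 3·0.1394 + 4·0.1148 + 6·0.1558 + 4·0.0816 + 4·0.0672 + 6·0.0912 + 5·0.119 + 5·0.098 + 6·0.133
 = 0.4182 + 0.4592 + 0.9348 + 0.3264 + 0.2688 + 0.5472 + 0.595 + 0.49 + 0.798
 = 4.8376

4.8376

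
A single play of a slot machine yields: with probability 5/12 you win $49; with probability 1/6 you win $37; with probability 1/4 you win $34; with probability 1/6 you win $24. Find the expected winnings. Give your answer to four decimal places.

39.0833

E[payout] = 49·5/12 + 37·1/6 + 34·1/4 + 24·1/6
 = 245/12 + 37/6 + 17/2 + 4
 = 469/12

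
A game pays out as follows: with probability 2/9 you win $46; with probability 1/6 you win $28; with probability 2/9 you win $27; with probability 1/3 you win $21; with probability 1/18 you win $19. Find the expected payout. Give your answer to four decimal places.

E[payout] = 46·2/9 + 28·1/6 + 27·2/9 + 21·1/3 + 19·1/18
 = 92/9 + 14/3 + 6 + 7 + 19/18
 = 521/18

28.9444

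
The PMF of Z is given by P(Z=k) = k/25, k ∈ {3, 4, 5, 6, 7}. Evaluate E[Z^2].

31

E[Z^2] = Σ z^2·P(Z=z)
 = 9·3/25 + 16·4/25 + 25·1/5 + 36·6/25 + 49·7/25
 = 27/25 + 64/25 + 5 + 216/25 + 343/25
 = 31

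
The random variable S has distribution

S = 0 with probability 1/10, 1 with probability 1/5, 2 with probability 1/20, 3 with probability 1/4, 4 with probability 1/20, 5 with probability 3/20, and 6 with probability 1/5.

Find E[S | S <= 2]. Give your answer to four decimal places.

P(S <= 2) = 1/10 + 1/5 + 1/20 = 7/20.
E[S | S <= 2] = [0·1/10 + 1·1/5 + 2·1/20] / (7/20)
 = 3/10 / (7/20)
 = 6/7

0.8571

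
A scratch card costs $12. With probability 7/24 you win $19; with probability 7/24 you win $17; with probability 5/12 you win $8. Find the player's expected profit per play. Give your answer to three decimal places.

E[payout] = 19·7/24 + 17·7/24 + 8·5/12
 = 133/24 + 119/24 + 10/3
 = 83/6
Net = 83/6 - 12 = 11/6

1.833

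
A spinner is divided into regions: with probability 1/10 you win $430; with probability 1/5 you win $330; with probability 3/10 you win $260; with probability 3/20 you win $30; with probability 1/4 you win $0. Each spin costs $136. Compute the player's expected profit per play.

E[payout] = 430·1/10 + 330·1/5 + 260·3/10 + 30·3/20 + 0·1/4
 = 43 + 66 + 78 + 9/2 + 0
 = 383/2
Net = 383/2 - 136 = 111/2

55.5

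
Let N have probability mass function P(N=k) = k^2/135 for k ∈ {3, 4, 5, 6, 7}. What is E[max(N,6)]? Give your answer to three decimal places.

6.363

E[max(N,6)] = Σ max(n,6)·P(N=n)
 = 6·1/15 + 6·16/135 + 6·5/27 + 6·4/15 + 7·49/135
 = 2/5 + 32/45 + 10/9 + 8/5 + 343/135
 = 859/135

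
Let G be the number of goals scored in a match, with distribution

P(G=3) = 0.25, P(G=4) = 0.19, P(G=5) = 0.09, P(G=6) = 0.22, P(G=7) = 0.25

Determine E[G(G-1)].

22.68

E[G(G-1)] = Σ g(g-1)·P(G=g)
 = 6·0.25 + 12·0.19 + 20·0.09 + 30·0.22 + 42·0.25
 = 1.5 + 2.28 + 1.8 + 6.6 + 10.5
 = 22.68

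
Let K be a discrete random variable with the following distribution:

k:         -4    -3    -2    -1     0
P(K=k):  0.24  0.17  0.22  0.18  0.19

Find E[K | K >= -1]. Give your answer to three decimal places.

P(K >= -1) = 0.18 + 0.19 = 0.37.
E[K | K >= -1] = [(-1)·0.18 + 0·0.19] / 0.37
 = -0.18 / 0.37
 = -18/37

-0.486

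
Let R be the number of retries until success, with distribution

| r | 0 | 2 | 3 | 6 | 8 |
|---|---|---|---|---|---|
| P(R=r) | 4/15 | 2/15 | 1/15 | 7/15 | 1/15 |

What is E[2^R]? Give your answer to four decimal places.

48.2667

E[2^R] = Σ 2^r·P(R=r)
 = 1·4/15 + 4·2/15 + 8·1/15 + 64·7/15 + 256·1/15
 = 4/15 + 8/15 + 8/15 + 448/15 + 256/15
 = 724/15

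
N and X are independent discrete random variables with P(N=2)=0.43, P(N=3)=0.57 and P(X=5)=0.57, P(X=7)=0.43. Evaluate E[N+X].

8.43

E[N+X] = Σ_n Σ_x (n+x) · P(N=n)P(X=x)
 = 7·0.2451 + 9·0.1849 + 8·0.3249 + 10·0.2451
 = 1.7157 + 1.6641 + 2.5992 + 2.451
 = 8.43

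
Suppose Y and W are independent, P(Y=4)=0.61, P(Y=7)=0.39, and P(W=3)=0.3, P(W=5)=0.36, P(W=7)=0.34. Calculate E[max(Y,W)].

6.0118

E[max(Y,W)] = Σ_y Σ_w max(y,w) · P(Y=y)P(W=w)
 = 4·0.183 + 5·0.2196 + 7·0.2074 + 7·0.117 + 7·0.1404 + 7·0.1326
 = 0.732 + 1.098 + 1.4518 + 0.819 + 0.9828 + 0.9282
 = 6.0118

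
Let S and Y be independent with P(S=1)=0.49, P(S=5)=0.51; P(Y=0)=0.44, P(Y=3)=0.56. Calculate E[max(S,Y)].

E[max(S,Y)] = Σ_s Σ_y max(s,y) · P(S=s)P(Y=y)
 = 1·0.2156 + 3·0.2744 + 5·0.2244 + 5·0.2856
 = 0.2156 + 0.8232 + 1.122 + 1.428
 = 3.5888

3.5888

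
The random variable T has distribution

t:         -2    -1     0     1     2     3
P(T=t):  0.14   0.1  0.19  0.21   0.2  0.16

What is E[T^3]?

4.91

E[T^3] = Σ t^3·P(T=t)
 = (-8)·0.14 + (-1)·0.1 + 0·0.19 + 1·0.21 + 8·0.2 + 27·0.16
 = (-1.12) + (-0.1) + 0 + 0.21 + 1.6 + 4.32
 = 4.91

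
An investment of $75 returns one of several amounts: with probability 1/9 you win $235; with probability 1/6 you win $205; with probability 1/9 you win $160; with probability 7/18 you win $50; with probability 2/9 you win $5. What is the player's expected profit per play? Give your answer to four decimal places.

23.6111

E[payout] = 235·1/9 + 205·1/6 + 160·1/9 + 50·7/18 + 5·2/9
 = 235/9 + 205/6 + 160/9 + 175/9 + 10/9
 = 1775/18
Net = 1775/18 - 75 = 425/18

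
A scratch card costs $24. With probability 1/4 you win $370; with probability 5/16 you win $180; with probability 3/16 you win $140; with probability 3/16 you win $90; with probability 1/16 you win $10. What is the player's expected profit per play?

E[payout] = 370·1/4 + 180·5/16 + 140·3/16 + 90·3/16 + 10·1/16
 = 185/2 + 225/4 + 105/4 + 135/8 + 5/8
 = 385/2
Net = 385/2 - 24 = 337/2

168.5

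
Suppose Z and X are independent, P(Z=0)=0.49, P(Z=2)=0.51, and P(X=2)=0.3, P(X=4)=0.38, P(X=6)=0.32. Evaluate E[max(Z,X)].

E[max(Z,X)] = Σ_z Σ_x max(z,x) · P(Z=z)P(X=x)
 = 2·0.147 + 4·0.1862 + 6·0.1568 + 2·0.153 + 4·0.1938 + 6·0.1632
 = 0.294 + 0.7448 + 0.9408 + 0.306 + 0.7752 + 0.9792
 = 4.04

4.04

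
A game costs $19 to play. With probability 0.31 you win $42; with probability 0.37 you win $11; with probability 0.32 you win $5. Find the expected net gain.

E[payout] = 42·0.31 + 11·0.37 + 5·0.32
 = 13.02 + 4.07 + 1.6
 = 18.69
Net = 18.69 - 19 = -0.31

-0.31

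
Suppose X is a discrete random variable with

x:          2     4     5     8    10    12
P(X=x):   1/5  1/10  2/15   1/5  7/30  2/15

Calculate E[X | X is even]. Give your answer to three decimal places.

P(X is even) = 1/5 + 1/10 + 1/5 + 7/30 + 2/15 = 13/15.
E[X | X is even] = [2·1/5 + 4·1/10 + 8·1/5 + 10·7/30 + 12·2/15] / (13/15)
 = 19/3 / (13/15)
 = 95/13

7.308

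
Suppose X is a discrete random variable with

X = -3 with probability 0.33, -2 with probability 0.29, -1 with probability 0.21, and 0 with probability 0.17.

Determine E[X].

E[X] = Σ x·P(X=x)
 = (-3)·0.33 + (-2)·0.29 + (-1)·0.21 + 0·0.17
 = (-0.99) + (-0.58) + (-0.21) + 0
 = -1.78

-1.78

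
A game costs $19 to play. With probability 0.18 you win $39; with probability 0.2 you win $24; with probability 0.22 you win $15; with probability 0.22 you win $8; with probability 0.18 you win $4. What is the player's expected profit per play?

-1.4

E[payout] = 39·0.18 + 24·0.2 + 15·0.22 + 8·0.22 + 4·0.18
 = 7.02 + 4.8 + 3.3 + 1.76 + 0.72
 = 17.6
Net = 17.6 - 19 = -1.4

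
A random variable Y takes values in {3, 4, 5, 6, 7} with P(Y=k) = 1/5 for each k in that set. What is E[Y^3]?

E[Y^3] = Σ y^3·P(Y=y)
 = 27·1/5 + 64·1/5 + 125·1/5 + 216·1/5 + 343·1/5
 = 27/5 + 64/5 + 25 + 216/5 + 343/5
 = 155

155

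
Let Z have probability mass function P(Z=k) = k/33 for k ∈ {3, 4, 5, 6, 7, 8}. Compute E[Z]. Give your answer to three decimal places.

6.030

E[Z] = Σ z·P(Z=z)
 = 3·1/11 + 4·4/33 + 5·5/33 + 6·2/11 + 7·7/33 + 8·8/33
 = 3/11 + 16/33 + 25/33 + 12/11 + 49/33 + 64/33
 = 199/33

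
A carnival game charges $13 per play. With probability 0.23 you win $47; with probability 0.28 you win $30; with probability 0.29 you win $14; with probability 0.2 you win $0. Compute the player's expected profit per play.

10.27

E[payout] = 47·0.23 + 30·0.28 + 14·0.29 + 0·0.2
 = 10.81 + 8.4 + 4.06 + 0
 = 23.27
Net = 23.27 - 13 = 10.27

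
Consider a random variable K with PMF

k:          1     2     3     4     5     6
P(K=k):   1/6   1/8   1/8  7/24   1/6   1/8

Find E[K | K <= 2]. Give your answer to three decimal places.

P(K <= 2) = 1/6 + 1/8 = 7/24.
E[K | K <= 2] = [1·1/6 + 2·1/8] / (7/24)
 = 5/12 / (7/24)
 = 10/7

1.429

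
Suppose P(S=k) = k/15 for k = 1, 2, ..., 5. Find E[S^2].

15

E[S^2] = Σ s^2·P(S=s)
 = 1·1/15 + 4·2/15 + 9·1/5 + 16·4/15 + 25·1/3
 = 1/15 + 8/15 + 9/5 + 64/15 + 25/3
 = 15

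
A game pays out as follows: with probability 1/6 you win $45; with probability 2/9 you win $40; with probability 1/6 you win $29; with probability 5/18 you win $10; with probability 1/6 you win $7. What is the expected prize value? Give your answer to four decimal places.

E[payout] = 45·1/6 + 40·2/9 + 29·1/6 + 10·5/18 + 7·1/6
 = 15/2 + 80/9 + 29/6 + 25/9 + 7/6
 = 151/6

25.1667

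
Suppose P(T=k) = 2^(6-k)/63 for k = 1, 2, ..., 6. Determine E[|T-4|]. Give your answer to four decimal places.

E[|T-4|] = Σ |t-4|·P(T=t)
 = 3·32/63 + 2·16/63 + 1·8/63 + 0·4/63 + 1·2/63 + 2·1/63
 = 32/21 + 32/63 + 8/63 + 0 + 2/63 + 2/63
 = 20/9

2.2222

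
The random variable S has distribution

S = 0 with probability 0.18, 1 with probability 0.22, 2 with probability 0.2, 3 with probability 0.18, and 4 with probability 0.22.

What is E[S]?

2.04

E[S] = Σ s·P(S=s)
 = 0·0.18 + 1·0.22 + 2·0.2 + 3·0.18 + 4·0.22
 = 0 + 0.22 + 0.4 + 0.54 + 0.88
 = 2.04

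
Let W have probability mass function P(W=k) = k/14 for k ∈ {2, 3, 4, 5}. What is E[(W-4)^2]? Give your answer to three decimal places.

E[(W-4)^2] = Σ (w-4)^2·P(W=w)
 = 4·1/7 + 1·3/14 + 0·2/7 + 1·5/14
 = 4/7 + 3/14 + 0 + 5/14
 = 8/7

1.143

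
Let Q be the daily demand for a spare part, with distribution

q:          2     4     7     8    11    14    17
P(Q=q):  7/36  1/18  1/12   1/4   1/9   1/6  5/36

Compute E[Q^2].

E[Q^2] = Σ q^2·P(Q=q)
 = 4·7/36 + 16·1/18 + 49·1/12 + 64·1/4 + 121·1/9 + 196·1/6 + 289·5/36
 = 7/9 + 8/9 + 49/12 + 16 + 121/9 + 98/3 + 1445/36
 = 108

108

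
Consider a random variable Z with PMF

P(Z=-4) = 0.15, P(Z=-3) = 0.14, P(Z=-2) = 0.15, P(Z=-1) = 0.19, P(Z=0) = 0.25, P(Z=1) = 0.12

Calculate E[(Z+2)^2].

E[(Z+2)^2] = Σ (z+2)^2·P(Z=z)
 = 4·0.15 + 1·0.14 + 0·0.15 + 1·0.19 + 4·0.25 + 9·0.12
 = 0.6 + 0.14 + 0 + 0.19 + 1 + 1.08
 = 3.01

3.01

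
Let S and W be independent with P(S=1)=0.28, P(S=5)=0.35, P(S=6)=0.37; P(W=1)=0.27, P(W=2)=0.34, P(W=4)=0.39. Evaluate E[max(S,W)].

E[max(S,W)] = Σ_s Σ_w max(s,w) · P(S=s)P(W=w)
 = 1·0.0756 + 2·0.0952 + 4·0.1092 + 5·0.0945 + 5·0.119 + 5·0.1365 + 6·0.0999 + 6·0.1258 + 6·0.1443
 = 0.0756 + 0.1904 + 0.4368 + 0.4725 + 0.595 + 0.6825 + 0.5994 + 0.7548 + 0.8658
 = 4.6728

4.6728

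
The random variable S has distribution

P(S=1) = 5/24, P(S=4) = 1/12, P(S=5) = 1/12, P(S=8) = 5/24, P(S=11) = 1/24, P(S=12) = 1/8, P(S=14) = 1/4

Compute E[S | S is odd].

P(S is odd) = 5/24 + 1/12 + 1/24 = 1/3.
E[S | S is odd] = [1·5/24 + 5·1/12 + 11·1/24] / (1/3)
 = 13/12 / (1/3)
 = 13/4

3.25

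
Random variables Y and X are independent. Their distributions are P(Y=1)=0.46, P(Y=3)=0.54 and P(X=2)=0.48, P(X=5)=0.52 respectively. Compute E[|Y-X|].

1.9984

E[|Y-X|] = Σ_y Σ_x |y-x| · P(Y=y)P(X=x)
 = 1·0.2208 + 4·0.2392 + 1·0.2592 + 2·0.2808
 = 0.2208 + 0.9568 + 0.2592 + 0.5616
 = 1.9984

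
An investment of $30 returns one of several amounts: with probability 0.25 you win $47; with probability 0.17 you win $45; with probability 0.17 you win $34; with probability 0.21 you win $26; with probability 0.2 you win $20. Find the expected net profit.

4.64

E[payout] = 47·0.25 + 45·0.17 + 34·0.17 + 26·0.21 + 20·0.2
 = 11.75 + 7.65 + 5.78 + 5.46 + 4
 = 34.64
Net = 34.64 - 30 = 4.64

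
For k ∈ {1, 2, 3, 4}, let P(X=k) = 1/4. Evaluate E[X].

2.5

E[X] = Σ x·P(X=x)
 = 1·1/4 + 2·1/4 + 3·1/4 + 4·1/4
 = 1/4 + 1/2 + 3/4 + 1
 = 5/2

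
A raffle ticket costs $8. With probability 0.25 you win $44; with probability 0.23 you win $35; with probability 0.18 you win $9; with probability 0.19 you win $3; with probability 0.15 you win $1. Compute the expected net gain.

E[payout] = 44·0.25 + 35·0.23 + 9·0.18 + 3·0.19 + 1·0.15
 = 11 + 8.05 + 1.62 + 0.57 + 0.15
 = 21.39
Net = 21.39 - 8 = 13.39

13.39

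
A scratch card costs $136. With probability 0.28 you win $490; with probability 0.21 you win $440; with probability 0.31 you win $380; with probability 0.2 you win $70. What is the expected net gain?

E[payout] = 490·0.28 + 440·0.21 + 380·0.31 + 70·0.2
 = 137.2 + 92.4 + 117.8 + 14
 = 361.4
Net = 361.4 - 136 = 225.4

225.4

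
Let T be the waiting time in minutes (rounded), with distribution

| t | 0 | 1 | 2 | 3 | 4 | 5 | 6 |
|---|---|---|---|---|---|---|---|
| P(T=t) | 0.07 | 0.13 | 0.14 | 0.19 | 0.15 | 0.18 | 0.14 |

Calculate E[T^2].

14.34

E[T^2] = Σ t^2·P(T=t)
 = 0·0.07 + 1·0.13 + 4·0.14 + 9·0.19 + 16·0.15 + 25·0.18 + 36·0.14
 = 0 + 0.13 + 0.56 + 1.71 + 2.4 + 4.5 + 5.04
 = 14.34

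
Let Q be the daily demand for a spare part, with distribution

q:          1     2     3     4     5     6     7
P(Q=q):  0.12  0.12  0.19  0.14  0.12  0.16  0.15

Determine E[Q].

E[Q] = Σ q·P(Q=q)
 = 1·0.12 + 2·0.12 + 3·0.19 + 4·0.14 + 5·0.12 + 6·0.16 + 7·0.15
 = 0.12 + 0.24 + 0.57 + 0.56 + 0.6 + 0.96 + 1.05
 = 4.1

4.1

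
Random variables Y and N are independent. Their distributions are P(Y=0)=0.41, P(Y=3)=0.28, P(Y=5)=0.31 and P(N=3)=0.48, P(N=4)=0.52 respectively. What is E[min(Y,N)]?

1.9312

E[min(Y,N)] = Σ_y Σ_n min(y,n) · P(Y=y)P(N=n)
 = 0·0.1968 + 0·0.2132 + 3·0.1344 + 3·0.1456 + 3·0.1488 + 4·0.1612
 = 0 + 0 + 0.4032 + 0.4368 + 0.4464 + 0.6448
 = 1.9312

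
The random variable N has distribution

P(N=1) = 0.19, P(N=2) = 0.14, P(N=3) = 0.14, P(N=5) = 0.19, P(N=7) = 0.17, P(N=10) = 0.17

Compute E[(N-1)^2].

23.63

E[(N-1)^2] = Σ (n-1)^2·P(N=n)
 = 0·0.19 + 1·0.14 + 4·0.14 + 16·0.19 + 36·0.17 + 81·0.17
 = 0 + 0.14 + 0.56 + 3.04 + 6.12 + 13.77
 = 23.63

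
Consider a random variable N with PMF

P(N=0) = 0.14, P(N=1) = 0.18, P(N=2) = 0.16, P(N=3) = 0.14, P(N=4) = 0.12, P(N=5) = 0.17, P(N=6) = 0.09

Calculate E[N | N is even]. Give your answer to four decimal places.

P(N is even) = 0.14 + 0.16 + 0.12 + 0.09 = 0.51.
E[N | N is even] = [0·0.14 + 2·0.16 + 4·0.12 + 6·0.09] / 0.51
 = 1.34 / 0.51
 = 134/51

2.6275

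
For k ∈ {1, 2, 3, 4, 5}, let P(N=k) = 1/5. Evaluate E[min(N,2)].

E[min(N,2)] = Σ min(n,2)·P(N=n)
 = 1·1/5 + 2·1/5 + 2·1/5 + 2·1/5 + 2·1/5
 = 1/5 + 2/5 + 2/5 + 2/5 + 2/5
 = 9/5

1.8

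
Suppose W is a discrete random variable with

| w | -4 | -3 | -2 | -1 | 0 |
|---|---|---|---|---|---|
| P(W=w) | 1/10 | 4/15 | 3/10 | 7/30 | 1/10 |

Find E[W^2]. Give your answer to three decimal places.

E[W^2] = Σ w^2·P(W=w)
 = 16·1/10 + 9·4/15 + 4·3/10 + 1·7/30 + 0·1/10
 = 8/5 + 12/5 + 6/5 + 7/30 + 0
 = 163/30

5.433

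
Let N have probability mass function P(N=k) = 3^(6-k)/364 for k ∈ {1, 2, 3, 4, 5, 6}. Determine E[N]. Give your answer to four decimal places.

1.4918

E[N] = Σ n·P(N=n)
 = 1·243/364 + 2·81/364 + 3·27/364 + 4·9/364 + 5·3/364 + 6·1/364
 = 243/364 + 81/182 + 81/364 + 9/91 + 15/364 + 3/182
 = 543/364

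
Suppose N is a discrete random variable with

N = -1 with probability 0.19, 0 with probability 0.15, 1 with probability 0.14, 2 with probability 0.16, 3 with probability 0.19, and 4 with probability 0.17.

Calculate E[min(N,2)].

0.99

E[min(N,2)] = Σ min(n,2)·P(N=n)
 = (-1)·0.19 + 0·0.15 + 1·0.14 + 2·0.16 + 2·0.19 + 2·0.17
 = (-0.19) + 0 + 0.14 + 0.32 + 0.38 + 0.34
 = 0.99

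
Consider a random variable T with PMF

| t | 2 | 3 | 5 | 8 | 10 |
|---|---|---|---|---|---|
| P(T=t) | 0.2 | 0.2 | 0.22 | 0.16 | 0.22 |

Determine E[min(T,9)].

5.36

E[min(T,9)] = Σ min(t,9)·P(T=t)
 = 2·0.2 + 3·0.2 + 5·0.22 + 8·0.16 + 9·0.22
 = 0.4 + 0.6 + 1.1 + 1.28 + 1.98
 = 5.36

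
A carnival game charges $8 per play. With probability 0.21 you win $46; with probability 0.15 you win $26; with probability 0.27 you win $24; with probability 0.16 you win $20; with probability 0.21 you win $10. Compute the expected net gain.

17.34

E[payout] = 46·0.21 + 26·0.15 + 24·0.27 + 20·0.16 + 10·0.21
 = 9.66 + 3.9 + 6.48 + 3.2 + 2.1
 = 25.34
Net = 25.34 - 8 = 17.34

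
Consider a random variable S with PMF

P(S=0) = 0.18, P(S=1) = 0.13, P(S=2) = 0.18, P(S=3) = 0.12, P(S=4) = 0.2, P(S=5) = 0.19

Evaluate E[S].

2.6

E[S] = Σ s·P(S=s)
 = 0·0.18 + 1·0.13 + 2·0.18 + 3·0.12 + 4·0.2 + 5·0.19
 = 0 + 0.13 + 0.36 + 0.36 + 0.8 + 0.95
 = 2.6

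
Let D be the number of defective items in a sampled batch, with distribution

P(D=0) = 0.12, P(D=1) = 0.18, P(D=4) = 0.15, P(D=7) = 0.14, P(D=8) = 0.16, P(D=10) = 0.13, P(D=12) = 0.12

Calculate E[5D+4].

32.9

E[5D+4] = Σ (5d+4)·P(D=d)
 = 4·0.12 + 9·0.18 + 24·0.15 + 39·0.14 + 44·0.16 + 54·0.13 + 64·0.12
 = 0.48 + 1.62 + 3.6 + 5.46 + 7.04 + 7.02 + 7.68
 = 32.9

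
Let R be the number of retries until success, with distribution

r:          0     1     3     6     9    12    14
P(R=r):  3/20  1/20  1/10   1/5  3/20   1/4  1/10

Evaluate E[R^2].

E[R^2] = Σ r^2·P(R=r)
 = 0·3/20 + 1·1/20 + 9·1/10 + 36·1/5 + 81·3/20 + 144·1/4 + 196·1/10
 = 0 + 1/20 + 9/10 + 36/5 + 243/20 + 36 + 98/5
 = 759/10

75.9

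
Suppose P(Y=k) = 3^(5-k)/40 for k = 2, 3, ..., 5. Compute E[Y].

E[Y] = Σ y·P(Y=y)
 = 2·27/40 + 3·9/40 + 4·3/40 + 5·1/40
 = 27/20 + 27/40 + 3/10 + 1/8
 = 49/20

2.45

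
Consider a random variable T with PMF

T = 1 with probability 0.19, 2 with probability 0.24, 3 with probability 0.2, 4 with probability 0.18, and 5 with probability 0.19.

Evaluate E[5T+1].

E[5T+1] = Σ (5t+1)·P(T=t)
 = 6·0.19 + 11·0.24 + 16·0.2 + 21·0.18 + 26·0.19
 = 1.14 + 2.64 + 3.2 + 3.78 + 4.94
 = 15.7

15.7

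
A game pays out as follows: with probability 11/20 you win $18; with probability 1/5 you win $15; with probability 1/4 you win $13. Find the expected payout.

E[payout] = 18·11/20 + 15·1/5 + 13·1/4
 = 99/10 + 3 + 13/4
 = 323/20

16.15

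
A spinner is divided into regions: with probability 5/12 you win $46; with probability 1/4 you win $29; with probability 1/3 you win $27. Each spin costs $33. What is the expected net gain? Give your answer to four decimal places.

E[payout] = 46·5/12 + 29·1/4 + 27·1/3
 = 115/6 + 29/4 + 9
 = 425/12
Net = 425/12 - 33 = 29/12

2.4167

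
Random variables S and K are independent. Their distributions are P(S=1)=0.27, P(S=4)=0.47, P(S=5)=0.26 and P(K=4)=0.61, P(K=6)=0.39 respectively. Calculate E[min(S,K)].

3.2914

E[min(S,K)] = Σ_s Σ_k min(s,k) · P(S=s)P(K=k)
 = 1·0.1647 + 1·0.1053 + 4·0.2867 + 4·0.1833 + 4·0.1586 + 5·0.1014
 = 0.1647 + 0.1053 + 1.1468 + 0.7332 + 0.6344 + 0.507
 = 3.2914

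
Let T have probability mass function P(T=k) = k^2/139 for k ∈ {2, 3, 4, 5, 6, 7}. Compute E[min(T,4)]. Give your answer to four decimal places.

3.8777

E[min(T,4)] = Σ min(t,4)·P(T=t)
 = 2·4/139 + 3·9/139 + 4·16/139 + 4·25/139 + 4·36/139 + 4·49/139
 = 8/139 + 27/139 + 64/139 + 100/139 + 144/139 + 196/139
 = 539/139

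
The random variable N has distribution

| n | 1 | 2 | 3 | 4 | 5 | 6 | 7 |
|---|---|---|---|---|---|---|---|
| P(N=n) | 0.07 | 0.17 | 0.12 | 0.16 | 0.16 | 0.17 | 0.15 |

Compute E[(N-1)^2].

E[(N-1)^2] = Σ (n-1)^2·P(N=n)
 = 0·0.07 + 1·0.17 + 4·0.12 + 9·0.16 + 16·0.16 + 25·0.17 + 36·0.15
 = 0 + 0.17 + 0.48 + 1.44 + 2.56 + 4.25 + 5.4
 = 14.3

14.3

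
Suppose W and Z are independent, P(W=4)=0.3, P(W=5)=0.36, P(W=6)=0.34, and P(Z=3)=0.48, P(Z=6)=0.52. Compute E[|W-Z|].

E[|W-Z|] = Σ_w Σ_z |w-z| · P(W=w)P(Z=z)
 = 1·0.144 + 2·0.156 + 2·0.1728 + 1·0.1872 + 3·0.1632 + 0·0.1768
 = 0.144 + 0.312 + 0.3456 + 0.1872 + 0.4896 + 0
 = 1.4784

1.4784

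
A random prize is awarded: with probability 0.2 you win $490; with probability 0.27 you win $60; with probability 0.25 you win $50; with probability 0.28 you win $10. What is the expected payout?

129.5

E[payout] = 490·0.2 + 60·0.27 + 50·0.25 + 10·0.28
 = 98 + 16.2 + 12.5 + 2.8
 = 129.5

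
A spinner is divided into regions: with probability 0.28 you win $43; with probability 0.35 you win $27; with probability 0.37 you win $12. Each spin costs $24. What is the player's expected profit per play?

1.93

E[payout] = 43·0.28 + 27·0.35 + 12·0.37
 = 12.04 + 9.45 + 4.44
 = 25.93
Net = 25.93 - 24 = 1.93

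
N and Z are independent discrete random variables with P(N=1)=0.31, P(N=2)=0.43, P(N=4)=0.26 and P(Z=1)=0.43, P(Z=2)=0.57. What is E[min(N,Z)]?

E[min(N,Z)] = Σ_n Σ_z min(n,z) · P(N=n)P(Z=z)
 = 1·0.1333 + 1·0.1767 + 1·0.1849 + 2·0.2451 + 1·0.1118 + 2·0.1482
 = 0.1333 + 0.1767 + 0.1849 + 0.4902 + 0.1118 + 0.2964
 = 1.3933

1.3933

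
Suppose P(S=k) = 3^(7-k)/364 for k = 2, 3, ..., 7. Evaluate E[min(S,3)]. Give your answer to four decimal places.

E[min(S,3)] = Σ min(s,3)·P(S=s)
 = 2·243/364 + 3·81/364 + 3·27/364 + 3·9/364 + 3·3/364 + 3·1/364
 = 243/182 + 243/364 + 81/364 + 27/364 + 9/364 + 3/364
 = 849/364

2.3324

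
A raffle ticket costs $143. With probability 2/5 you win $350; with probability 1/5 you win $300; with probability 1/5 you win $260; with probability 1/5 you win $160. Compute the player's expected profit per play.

E[payout] = 350·2/5 + 300·1/5 + 260·1/5 + 160·1/5
 = 140 + 60 + 52 + 32
 = 284
Net = 284 - 143 = 141

141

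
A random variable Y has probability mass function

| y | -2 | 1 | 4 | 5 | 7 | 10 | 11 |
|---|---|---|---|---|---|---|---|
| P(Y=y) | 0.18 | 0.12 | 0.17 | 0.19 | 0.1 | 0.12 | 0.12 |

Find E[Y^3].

E[Y^3] = Σ y^3·P(Y=y)
 = (-8)·0.18 + 1·0.12 + 64·0.17 + 125·0.19 + 343·0.1 + 1000·0.12 + 1331·0.12
 = (-1.44) + 0.12 + 10.88 + 23.75 + 34.3 + 120 + 159.72
 = 347.33

347.33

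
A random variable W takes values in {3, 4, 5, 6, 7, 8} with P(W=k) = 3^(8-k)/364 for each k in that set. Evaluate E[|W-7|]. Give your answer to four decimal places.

3.5137

E[|W-7|] = Σ |w-7|·P(W=w)
 = 4·243/364 + 3·81/364 + 2·27/364 + 1·9/364 + 0·3/364 + 1·1/364
 = 243/91 + 243/364 + 27/182 + 9/364 + 0 + 1/364
 = 1279/364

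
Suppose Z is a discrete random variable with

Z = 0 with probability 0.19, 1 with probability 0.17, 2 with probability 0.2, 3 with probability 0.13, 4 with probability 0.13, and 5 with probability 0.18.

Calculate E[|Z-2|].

E[|Z-2|] = Σ |z-2|·P(Z=z)
 = 2·0.19 + 1·0.17 + 0·0.2 + 1·0.13 + 2·0.13 + 3·0.18
 = 0.38 + 0.17 + 0 + 0.13 + 0.26 + 0.54
 = 1.48

1.48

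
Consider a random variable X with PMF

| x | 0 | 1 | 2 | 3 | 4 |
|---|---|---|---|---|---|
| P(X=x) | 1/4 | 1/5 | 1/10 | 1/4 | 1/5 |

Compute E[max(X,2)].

E[max(X,2)] = Σ max(x,2)·P(X=x)
 = 2·1/4 + 2·1/5 + 2·1/10 + 3·1/4 + 4·1/5
 = 1/2 + 2/5 + 1/5 + 3/4 + 4/5
 = 53/20

2.65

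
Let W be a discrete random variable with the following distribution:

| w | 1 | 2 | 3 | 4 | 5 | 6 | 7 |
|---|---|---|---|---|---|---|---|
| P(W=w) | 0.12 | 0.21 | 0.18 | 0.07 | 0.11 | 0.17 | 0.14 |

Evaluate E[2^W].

E[2^W] = Σ 2^w·P(W=w)
 = 2·0.12 + 4·0.21 + 8·0.18 + 16·0.07 + 32·0.11 + 64·0.17 + 128·0.14
 = 0.24 + 0.84 + 1.44 + 1.12 + 3.52 + 10.88 + 17.92
 = 35.96

35.96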